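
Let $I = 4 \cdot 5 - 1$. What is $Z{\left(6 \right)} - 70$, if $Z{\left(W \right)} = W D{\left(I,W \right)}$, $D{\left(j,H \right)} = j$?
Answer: $44$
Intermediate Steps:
$I = 19$ ($I = 20 - 1 = 19$)
$Z{\left(W \right)} = 19 W$ ($Z{\left(W \right)} = W 19 = 19 W$)
$Z{\left(6 \right)} - 70 = 19 \cdot 6 - 70 = 114 - 70 = 44$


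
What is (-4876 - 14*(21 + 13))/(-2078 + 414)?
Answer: 669/208 ≈ 3.2163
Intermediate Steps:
(-4876 - 14*(21 + 13))/(-2078 + 414) = (-4876 - 14*34)/(-1664) = (-4876 - 476)*(-1/1664) = -5352*(-1/1664) = 669/208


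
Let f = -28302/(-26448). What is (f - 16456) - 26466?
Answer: -189195459/4408 ≈ -42921.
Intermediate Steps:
f = 4717/4408 (f = -28302*(-1/26448) = 4717/4408 ≈ 1.0701)
(f - 16456) - 26466 = (4717/4408 - 16456) - 26466 = -72533331/4408 - 26466 = -189195459/4408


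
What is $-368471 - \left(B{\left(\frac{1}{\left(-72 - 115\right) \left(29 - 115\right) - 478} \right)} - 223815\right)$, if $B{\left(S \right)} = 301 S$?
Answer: $- \frac{2257212525}{15604} \approx -1.4466 \cdot 10^{5}$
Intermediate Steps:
$-368471 - \left(B{\left(\frac{1}{\left(-72 - 115\right) \left(29 - 115\right) - 478} \right)} - 223815\right) = -368471 - \left(\frac{301}{\left(-72 - 115\right) \left(29 - 115\right) - 478} - 223815\right) = -368471 - \left(\frac{301}{\left(-187\right) \left(-86\right) - 478} - 223815\right) = -368471 - \left(\frac{301}{16082 - 478} - 223815\right) = -368471 - \left(\frac{301}{15604} - 223815\right) = -368471 - - \frac{3492408959}{15604} = -368471 + \frac{3492408959}{15604} = - \frac{2257212525}{15604}$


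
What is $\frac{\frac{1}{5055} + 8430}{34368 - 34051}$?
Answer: $\frac{42613651}{1602435} \approx 26.593$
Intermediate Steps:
$\frac{\frac{1}{5055} + 8430}{34368 - 34051} = \frac{\frac{1}{5055} + 8430}{317} = \frac{42613651}{5055} \cdot \frac{1}{317} = \frac{42613651}{1602435}$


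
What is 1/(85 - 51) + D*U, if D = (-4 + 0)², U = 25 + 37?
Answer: 33729/34 ≈ 992.03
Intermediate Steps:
U = 62
D = 16 (D = (-4)² = 16)
1/(85 - 51) + D*U = 1/(85 - 51) + 16*62 = 1/34 + 992 = 33729/34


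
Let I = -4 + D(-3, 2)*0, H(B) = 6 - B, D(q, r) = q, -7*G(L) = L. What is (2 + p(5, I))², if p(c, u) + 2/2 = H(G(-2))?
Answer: 2209/49 ≈ 45.082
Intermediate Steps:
G(L) = -L/7
I = -4 (I = -4 - 3*0 = -4 + 0 = -4)
p(c, u) = 33/7 (p(c, u) = -1 + (6 - (-1)*(-2)/7) = -1 + (6 - 1*2/7) = -1 + (6 - 2/7) = -1 + 40/7 = 33/7)
(2 + p(5, I))² = (2 + 33/7)² = (47/7)² = 2209/49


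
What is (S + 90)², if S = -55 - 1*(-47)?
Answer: 6724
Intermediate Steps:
S = -8 (S = -55 + 47 = -8)
(S + 90)² = (-8 + 90)² = 82² = 6724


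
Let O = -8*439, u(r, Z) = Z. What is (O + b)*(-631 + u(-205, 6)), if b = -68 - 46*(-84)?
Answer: -177500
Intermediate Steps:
O = -3512
b = 3796 (b = -68 + 3864 = 3796)
(O + b)*(-631 + u(-205, 6)) = (-3512 + 3796)*(-631 + 6) = 284*(-625) = -177500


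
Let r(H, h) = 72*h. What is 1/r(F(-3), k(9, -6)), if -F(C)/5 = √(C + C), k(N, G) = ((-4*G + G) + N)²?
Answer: 1/52488 ≈ 1.9052e-5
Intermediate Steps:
k(N, G) = (N - 3*G)² (k(N, G) = (-3*G + N)² = (N - 3*G)²)
F(C) = -5*√2*√C (F(C) = -5*√(C + C) = -5*√2*√C)
1/r(F(-3), k(9, -6)) = 1/(72*(-1*9 + 3*(-6))²) = 1/(72*(-9 - 18)²) = 1/(72*(-27)²) = 1/(72*729) = 1/52488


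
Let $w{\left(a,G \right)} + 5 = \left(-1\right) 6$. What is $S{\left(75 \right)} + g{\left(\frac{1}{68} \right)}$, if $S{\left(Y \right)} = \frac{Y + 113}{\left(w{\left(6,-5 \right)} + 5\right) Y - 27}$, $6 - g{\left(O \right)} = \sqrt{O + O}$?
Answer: $\frac{2674}{477} - \frac{\sqrt{34}}{34} \approx 5.4344$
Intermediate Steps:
$w{\left(a,G \right)} = -11$ ($w{\left(a,G \right)} = -5 - 6 = -11$)
$g{\left(O \right)} = 6 - \sqrt{2} \sqrt{O}$ ($g{\left(O \right)} = 6 - \sqrt{O + O} = 6 - \sqrt{2 O} = 6 - \sqrt{2} \sqrt{O}$)
$S{\left(Y \right)} = \frac{113 + Y}{-27 - 6 Y}$ ($S{\left(Y \right)} = \frac{Y + 113}{\left(-11 + 5\right) Y - 27} = \frac{113 + Y}{- 6 Y - 27} = \frac{113 + Y}{-27 - 6 Y}$)
$S{\left(75 \right)} + g{\left(\frac{1}{68} \right)} = \frac{113 + 75}{3 \left(-9 - 150\right)} + \left(6 - \sqrt{2} \sqrt{\frac{1}{68}}\right) = \frac{1}{3} \frac{1}{-9 - 150} \cdot 188 + \left(6 - \frac{\sqrt{2}}{2 \sqrt{17}}\right) = \frac{1}{3} \frac{1}{-159} \cdot 188 + \left(6 - \sqrt{2} \frac{\sqrt{17}}{34}\right) = \frac{1}{3} \left(- \frac{1}{159}\right) 188 + \left(6 - \frac{\sqrt{34}}{34}\right) = - \frac{188}{477} + \left(6 - \frac{\sqrt{34}}{34}\right) = \frac{2674}{477} - \frac{\sqrt{34}}{34}$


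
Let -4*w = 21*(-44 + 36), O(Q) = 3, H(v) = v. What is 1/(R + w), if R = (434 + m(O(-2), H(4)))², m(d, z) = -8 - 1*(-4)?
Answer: 1/184942 ≈ 5.4071e-6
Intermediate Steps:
m(d, z) = -4 (m(d, z) = -8 + 4 = -4)
w = 42 (w = -21*(-44 + 36)/4 = -21*(-8)/4 = -¼*(-168) = 42)
R = 184900 (R = (434 - 4)² = 430² = 184900)
1/(R + w) = 1/(184900 + 42) = 1/184942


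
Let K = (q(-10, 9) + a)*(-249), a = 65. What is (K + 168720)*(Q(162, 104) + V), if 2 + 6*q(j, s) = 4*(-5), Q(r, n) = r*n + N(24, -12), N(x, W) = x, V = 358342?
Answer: 57575837872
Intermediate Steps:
Q(r, n) = 24 + n*r (Q(r, n) = r*n + 24 = n*r + 24 = 24 + n*r)
q(j, s) = -11/3 (q(j, s) = -⅓ + (4*(-5))/6 = -⅓ + (⅙)*(-20) = -⅓ - 10/3 = -11/3)
K = -15272 (K = (-11/3 + 65)*(-249) = (184/3)*(-249) = -15272)
(K + 168720)*(Q(162, 104) + V) = (-15272 + 168720)*((24 + 104*162) + 358342) = 153448*((24 + 16848) + 358342) = 153448*(16872 + 358342) = 153448*375214 = 57575837872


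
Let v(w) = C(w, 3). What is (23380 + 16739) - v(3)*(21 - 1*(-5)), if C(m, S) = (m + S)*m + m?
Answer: 39573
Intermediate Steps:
C(m, S) = m + m*(S + m) (C(m, S) = (S + m)*m + m = m*(S + m) + m = m + m*(S + m))
v(w) = w*(4 + w) (v(w) = w*(1 + 3 + w) = w*(4 + w))
(23380 + 16739) - v(3)*(21 - 1*(-5)) = (23380 + 16739) - 3*(4 + 3)*(21 - 1*(-5)) = 40119 - 3*7*(21 + 5) = 40119 - 21*26 = 40119 - 1*546 = 40119 - 546 = 39573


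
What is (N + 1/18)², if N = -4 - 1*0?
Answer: 5041/324 ≈ 15.559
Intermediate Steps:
N = -4 (N = -4 + 0 = -4)
(N + 1/18)² = (-4 + 1/18)² = (-71/18)² = 5041/324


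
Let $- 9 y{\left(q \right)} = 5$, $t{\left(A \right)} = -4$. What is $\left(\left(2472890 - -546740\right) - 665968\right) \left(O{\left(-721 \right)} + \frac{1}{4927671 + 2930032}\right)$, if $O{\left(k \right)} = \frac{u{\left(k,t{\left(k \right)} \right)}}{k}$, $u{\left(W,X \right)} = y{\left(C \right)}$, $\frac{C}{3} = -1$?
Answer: $\frac{1468050122296}{809343409} \approx 1813.9$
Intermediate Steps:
$C = -3$ ($C = 3 \left(-1\right) = -3$)
$y{\left(q \right)} = - \frac{5}{9}$ ($y{\left(q \right)} = \left(- \frac{1}{9}\right) 5 = - \frac{5}{9}$)
$u{\left(W,X \right)} = - \frac{5}{9}$
$O{\left(k \right)} = - \frac{5}{9 k}$
$\left(\left(2472890 - -546740\right) - 665968\right) \left(O{\left(-721 \right)} + \frac{1}{4927671 + 2930032}\right) = \left(\left(2472890 - -546740\right) - 665968\right) \left(- \frac{5}{9 \left(-721\right)} + \frac{1}{4927671 + 2930032}\right) = \left(\left(2472890 + 546740\right) - 665968\right) \left(\left(- \frac{5}{9}\right) \left(- \frac{1}{721}\right) + \frac{1}{7857703}\right) = \left(3019630 - 665968\right) \left(\frac{5}{6489} + \frac{1}{7857703}\right) = 2353662 \cdot \frac{5613572}{7284090681} = \frac{1468050122296}{809343409}$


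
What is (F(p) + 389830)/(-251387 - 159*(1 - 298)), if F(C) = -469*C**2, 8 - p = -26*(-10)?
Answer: 14696773/102082 ≈ 143.97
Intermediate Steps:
p = -252 (p = 8 - (-26)*(-10) = 8 - 1*260 = 8 - 260 = -252)
(F(p) + 389830)/(-251387 - 159*(1 - 298)) = (-469*(-252)**2 + 389830)/(-251387 - 159*(1 - 298)) = (-469*63504 + 389830)/(-251387 - 159*(-297)) = (-29783376 + 389830)/(-251387 + 47223) = -29393546/(-204164) = -29393546*(-1/204164) = 14696773/102082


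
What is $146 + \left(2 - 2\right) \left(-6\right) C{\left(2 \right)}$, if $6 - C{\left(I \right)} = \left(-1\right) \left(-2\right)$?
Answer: $146$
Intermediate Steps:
$C{\left(I \right)} = 4$ ($C{\left(I \right)} = 6 - \left(-1\right) \left(-2\right) = 6 - 2 = 4$)
$146 + \left(2 - 2\right) \left(-6\right) C{\left(2 \right)} = 146 + \left(2 - 2\right) \left(-6\right) 4 = 146 + 0 \left(-6\right) 4 = 146 + 0 \cdot 4 = 146 + 0 = 146$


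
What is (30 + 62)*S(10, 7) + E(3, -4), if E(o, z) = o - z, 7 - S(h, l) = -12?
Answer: 1755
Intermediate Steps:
S(h, l) = 19 (S(h, l) = 7 - 1*(-12) = 7 + 12 = 19)
(30 + 62)*S(10, 7) + E(3, -4) = (30 + 62)*19 + (3 - 1*(-4)) = 92*19 + (3 + 4) = 1748 + 7 = 1755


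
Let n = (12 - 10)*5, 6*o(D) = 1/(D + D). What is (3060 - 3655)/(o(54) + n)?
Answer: -385560/6481 ≈ -59.491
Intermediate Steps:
o(D) = 1/(12*D) (o(D) = 1/(6*(D + D)) = 1/(6*((2*D))) = (1/(2*D))/6 = 1/(12*D))
n = 10 (n = 2*5 = 10)
(3060 - 3655)/(o(54) + n) = (3060 - 3655)/((1/12)/54 + 10) = -595/((1/12)*(1/54) + 10) = -595/(1/648 + 10) = -595/6481/648 = -595*648/6481 = -385560/6481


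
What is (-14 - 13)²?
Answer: 729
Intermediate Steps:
(-14 - 13)² = (-27)² = 729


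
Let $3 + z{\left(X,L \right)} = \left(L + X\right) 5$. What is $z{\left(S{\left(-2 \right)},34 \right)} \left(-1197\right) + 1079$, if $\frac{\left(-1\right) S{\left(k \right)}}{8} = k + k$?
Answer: $-390340$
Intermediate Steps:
$S{\left(k \right)} = - 16 k$ ($S{\left(k \right)} = - 8 \left(k + k\right) = - 8 \cdot 2 k = - 16 k$)
$z{\left(X,L \right)} = -3 + 5 L + 5 X$ ($z{\left(X,L \right)} = -3 + \left(L + X\right) 5 = -3 + \left(5 L + 5 X\right) = -3 + 5 L + 5 X$)
$z{\left(S{\left(-2 \right)},34 \right)} \left(-1197\right) + 1079 = \left(-3 + 5 \cdot 34 + 5 \left(\left(-16\right) \left(-2\right)\right)\right) \left(-1197\right) + 1079 = \left(-3 + 170 + 5 \cdot 32\right) \left(-1197\right) + 1079 = \left(-3 + 170 + 160\right) \left(-1197\right) + 1079 = 327 \left(-1197\right) + 1079 = -391419 + 1079 = -390340$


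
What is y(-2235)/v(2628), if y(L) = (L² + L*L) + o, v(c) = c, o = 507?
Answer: 3330319/876 ≈ 3801.7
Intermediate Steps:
y(L) = 507 + 2*L² (y(L) = (L² + L*L) + 507 = (L² + L²) + 507 = 2*L² + 507 = 507 + 2*L²)
y(-2235)/v(2628) = (507 + 2*(-2235)²)/2628 = (507 + 2*4995225)*(1/2628) = (507 + 9990450)*(1/2628) = 9990957*(1/2628) = 3330319/876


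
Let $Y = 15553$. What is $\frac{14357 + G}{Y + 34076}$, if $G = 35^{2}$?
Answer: $\frac{5194}{16543} \approx 0.31397$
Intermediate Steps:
$G = 1225$
$\frac{14357 + G}{Y + 34076} = \frac{14357 + 1225}{15553 + 34076} = \frac{15582}{49629} = 15582 \cdot \frac{1}{49629} = \frac{5194}{16543}$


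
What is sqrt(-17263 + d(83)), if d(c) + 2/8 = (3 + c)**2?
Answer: I*sqrt(39469)/2 ≈ 99.334*I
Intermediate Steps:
d(c) = -1/4 + (3 + c)**2
sqrt(-17263 + d(83)) = sqrt(-17263 + (-1/4 + (3 + 83)**2)) = sqrt(-17263 + (-1/4 + 86**2)) = sqrt(-17263 + (-1/4 + 7396)) = sqrt(-17263 + 29583/4) = sqrt(-39469/4) = I*sqrt(39469)/2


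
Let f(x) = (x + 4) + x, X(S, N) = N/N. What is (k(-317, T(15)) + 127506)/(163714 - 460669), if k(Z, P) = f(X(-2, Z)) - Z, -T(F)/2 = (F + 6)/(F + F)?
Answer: -127829/296955 ≈ -0.43047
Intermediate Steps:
T(F) = -(6 + F)/F (T(F) = -2*(F + 6)/(F + F) = -2*(6 + F)/(2*F) = -2*(6 + F)*1/(2*F) = -(6 + F)/F)
X(S, N) = 1
f(x) = 4 + 2*x (f(x) = (4 + x) + x = 4 + 2*x)
k(Z, P) = 6 - Z (k(Z, P) = (4 + 2*1) - Z = (4 + 2) - Z = 6 - Z)
(k(-317, T(15)) + 127506)/(163714 - 460669) = ((6 - 1*(-317)) + 127506)/(163714 - 460669) = ((6 + 317) + 127506)/(-296955) = (323 + 127506)*(-1/296955) = 127829*(-1/296955) = -127829/296955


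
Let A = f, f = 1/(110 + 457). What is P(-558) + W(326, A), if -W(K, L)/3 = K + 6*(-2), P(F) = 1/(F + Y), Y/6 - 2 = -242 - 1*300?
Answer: -3577717/3798 ≈ -942.00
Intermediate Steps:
f = 1/567 ≈ 0.0017637
A = 1/567 ≈ 0.0017637
Y = -3240 (Y = 12 + 6*(-242 - 1*300) = 12 + 6*(-242 - 300) = 12 + 6*(-542) = 12 - 3252 = -3240)
P(F) = 1/(-3240 + F) (P(F) = 1/(F - 3240) = 1/(-3240 + F))
W(K, L) = 36 - 3*K (W(K, L) = -3*(K + 6*(-2)) = -3*(K - 12) = -3*(-12 + K) = 36 - 3*K)
P(-558) + W(326, A) = 1/(-3240 - 558) + (36 - 3*326) = 1/(-3798) + (36 - 978) = -1/3798 - 942 = -3577717/3798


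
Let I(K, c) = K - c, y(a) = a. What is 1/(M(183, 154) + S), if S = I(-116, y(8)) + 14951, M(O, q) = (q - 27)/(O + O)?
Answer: 366/5426809 ≈ 6.7443e-5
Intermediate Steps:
M(O, q) = (-27 + q)/(2*O) (M(O, q) = (-27 + q)/((2*O)) = (-27 + q)*(1/(2*O)) = (-27 + q)/(2*O))
S = 14827 (S = (-116 - 1*8) + 14951 = (-116 - 8) + 14951 = -124 + 14951 = 14827)
1/(M(183, 154) + S) = 1/((1/2)*(-27 + 154)/183 + 14827) = 1/((1/2)*(1/183)*127 + 14827) = 1/(127/366 + 14827) = 1/(5426809/366) = 366/5426809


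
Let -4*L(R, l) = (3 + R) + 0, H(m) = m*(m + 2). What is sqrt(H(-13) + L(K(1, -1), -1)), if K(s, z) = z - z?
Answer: sqrt(569)/2 ≈ 11.927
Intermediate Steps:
K(s, z) = 0
H(m) = m*(2 + m)
L(R, l) = -3/4 - R/4 (L(R, l) = -((3 + R) + 0)/4 = -(3 + R)/4 = -3/4 - R/4)
sqrt(H(-13) + L(K(1, -1), -1)) = sqrt(-13*(2 - 13) + (-3/4 - 1/4*0)) = sqrt(-13*(-11) + (-3/4 + 0)) = sqrt(143 - 3/4) = sqrt(569/4) = sqrt(569)/2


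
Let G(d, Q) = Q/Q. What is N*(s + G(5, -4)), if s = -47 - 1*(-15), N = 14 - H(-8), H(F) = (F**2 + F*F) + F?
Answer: 3286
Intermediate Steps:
H(F) = F + 2*F**2 (H(F) = (F**2 + F**2) + F = 2*F**2 + F = F + 2*F**2)
G(d, Q) = 1
N = -106 (N = 14 - (-8)*(1 + 2*(-8)) = 14 - (-8)*(1 - 16) = 14 - (-8)*(-15) = 14 - 1*120 = 14 - 120 = -106)
s = -32 (s = -47 + 15 = -32)
N*(s + G(5, -4)) = -106*(-32 + 1) = -106*(-31) = 3286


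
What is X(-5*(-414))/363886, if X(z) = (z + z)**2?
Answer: 8569800/181943 ≈ 47.102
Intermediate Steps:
X(z) = 4*z**2 (X(z) = (2*z)**2 = 4*z**2)
X(-5*(-414))/363886 = (4*(-5*(-414))**2)/363886 = (4*2070**2)*(1/363886) = (4*4284900)*(1/363886) = 17139600*(1/363886) = 8569800/181943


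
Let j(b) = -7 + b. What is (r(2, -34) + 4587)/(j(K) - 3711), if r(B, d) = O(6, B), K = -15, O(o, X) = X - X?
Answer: -4587/3733 ≈ -1.2288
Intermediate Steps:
O(o, X) = 0
r(B, d) = 0
(r(2, -34) + 4587)/(j(K) - 3711) = (0 + 4587)/((-7 - 15) - 3711) = 4587/(-22 - 3711) = 4587/(-3733) = 4587*(-1/3733) = -4587/3733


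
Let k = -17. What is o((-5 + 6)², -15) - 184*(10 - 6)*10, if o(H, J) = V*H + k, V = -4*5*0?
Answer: -7377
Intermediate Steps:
V = 0 (V = -20*0 = 0)
o(H, J) = -17 (o(H, J) = 0*H - 17 = 0 - 17 = -17)
o((-5 + 6)², -15) - 184*(10 - 6)*10 = -17 - 184*(10 - 6)*10 = -17 - 736*10 = -17 - 184*40 = -17 - 7360 = -7377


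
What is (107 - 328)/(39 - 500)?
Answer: 221/461 ≈ 0.47939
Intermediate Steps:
(107 - 328)/(39 - 500) = -221/(-461) = -221*(-1/461) = 221/461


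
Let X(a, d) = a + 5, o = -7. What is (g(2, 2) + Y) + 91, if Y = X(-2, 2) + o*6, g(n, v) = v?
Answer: 54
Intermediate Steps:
X(a, d) = 5 + a
Y = -39 (Y = (5 - 2) - 7*6 = 3 - 42 = -39)
(g(2, 2) + Y) + 91 = (2 - 39) + 91 = -37 + 91 = 54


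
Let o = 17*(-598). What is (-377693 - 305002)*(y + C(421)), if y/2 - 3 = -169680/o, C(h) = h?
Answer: -122891454315/391 ≈ -3.1430e+8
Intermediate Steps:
o = -10166
y = 200178/5083 (y = 6 + 2*(-169680/(-10166)) = 6 + 2*(-169680*(-1/10166)) = 6 + 2*(84840/5083) = 6 + 169680/5083 = 200178/5083 ≈ 39.382)
(-377693 - 305002)*(y + C(421)) = (-377693 - 305002)*(200178/5083 + 421) = -682695*2340121/5083 = -122891454315/391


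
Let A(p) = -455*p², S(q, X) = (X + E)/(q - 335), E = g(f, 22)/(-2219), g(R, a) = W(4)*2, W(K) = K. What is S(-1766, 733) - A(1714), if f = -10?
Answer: 6231841318497901/4662119 ≈ 1.3367e+9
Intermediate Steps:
g(R, a) = 8 (g(R, a) = 4*2 = 8)
E = -8/2219 (E = 8/(-2219) = 8*(-1/2219) = -8/2219 ≈ -0.0036052)
S(q, X) = (-8/2219 + X)/(-335 + q) (S(q, X) = (X - 8/2219)/(q - 335) = (-8/2219 + X)/(-335 + q))
S(-1766, 733) - A(1714) = (-8/2219 + 733)/(-335 - 1766) - (-455)*1714² = (1626519/2219)/(-2101) - (-455)*2937796 = -1/2101*1626519/2219 - 1*(-1336697180) = -1626519/4662119 + 1336697180 = 6231841318497901/4662119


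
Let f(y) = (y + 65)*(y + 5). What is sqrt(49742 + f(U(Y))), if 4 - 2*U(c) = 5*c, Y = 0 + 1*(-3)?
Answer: sqrt(203289)/2 ≈ 225.44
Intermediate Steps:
Y = -3 (Y = 0 - 3 = -3)
U(c) = 2 - 5*c/2
f(y) = (5 + y)*(65 + y) (f(y) = (65 + y)*(5 + y) = (5 + y)*(65 + y))
sqrt(49742 + f(U(Y))) = sqrt(49742 + (325 + (2 - 5/2*(-3))**2 + 70*(2 - 5/2*(-3)))) = sqrt(49742 + (325 + (2 + 15/2)**2 + 70*(2 + 15/2))) = sqrt(49742 + (325 + (19/2)**2 + 70*(19/2))) = sqrt(49742 + (325 + 361/4 + 665)) = sqrt(49742 + 4321/4) = sqrt(203289/4) = sqrt(203289)/2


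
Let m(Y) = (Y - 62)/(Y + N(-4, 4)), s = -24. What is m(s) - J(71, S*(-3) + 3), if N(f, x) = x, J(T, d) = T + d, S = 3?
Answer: -607/10 ≈ -60.700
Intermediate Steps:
m(Y) = (-62 + Y)/(4 + Y) (m(Y) = (Y - 62)/(Y + 4) = (-62 + Y)/(4 + Y))
m(s) - J(71, S*(-3) + 3) = (-62 - 24)/(4 - 24) - (71 + (3*(-3) + 3)) = -86/(-20) - (71 + (-9 + 3)) = -1/20*(-86) - (71 - 6) = 43/10 - 1*65 = 43/10 - 65 = -607/10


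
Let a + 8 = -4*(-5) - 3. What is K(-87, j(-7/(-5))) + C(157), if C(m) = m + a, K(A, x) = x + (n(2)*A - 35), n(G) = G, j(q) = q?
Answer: -208/5 ≈ -41.600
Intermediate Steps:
a = 9 (a = -8 + (-4*(-5) - 3) = -8 + (20 - 3) = -8 + 17 = 9)
K(A, x) = -35 + x + 2*A (K(A, x) = x + (2*A - 35) = x + (-35 + 2*A) = -35 + x + 2*A)
C(m) = 9 + m (C(m) = m + 9 = 9 + m)
K(-87, j(-7/(-5))) + C(157) = (-35 - 7/(-5) + 2*(-87)) + (9 + 157) = (-35 - 7*(-⅕) - 174) + 166 = (-35 + 7/5 - 174) + 166 = -1038/5 + 166 = -208/5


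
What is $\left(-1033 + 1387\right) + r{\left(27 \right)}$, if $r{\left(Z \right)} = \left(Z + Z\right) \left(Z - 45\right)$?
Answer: $-618$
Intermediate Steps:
$r{\left(Z \right)} = 2 Z \left(-45 + Z\right)$
$\left(-1033 + 1387\right) + r{\left(27 \right)} = \left(-1033 + 1387\right) + 2 \cdot 27 \left(-45 + 27\right) = 354 + 2 \cdot 27 \left(-18\right) = 354 - 972 = -618$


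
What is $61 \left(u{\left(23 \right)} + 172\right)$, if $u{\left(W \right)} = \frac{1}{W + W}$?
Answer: $\frac{482693}{46} \approx 10493.0$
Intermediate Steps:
$u{\left(W \right)} = \frac{1}{2 W}$
$61 \left(u{\left(23 \right)} + 172\right) = 61 \left(\frac{1}{2 \cdot 23} + 172\right) = 61 \left(\frac{1}{2} \cdot \frac{1}{23} + 172\right) = 61 \left(\frac{1}{46} + 172\right) = 61 \cdot \frac{7913}{46} = \frac{482693}{46}$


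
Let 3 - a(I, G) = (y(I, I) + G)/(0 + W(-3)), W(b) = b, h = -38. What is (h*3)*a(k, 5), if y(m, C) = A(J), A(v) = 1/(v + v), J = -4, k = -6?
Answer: -2109/4 ≈ -527.25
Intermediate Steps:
A(v) = 1/(2*v)
y(m, C) = -1/8 (y(m, C) = (1/2)/(-4) = (1/2)*(-1/4) = -1/8)
a(I, G) = 71/24 + G/3 (a(I, G) = 3 - (-1/8 + G)/(0 - 3) = 3 - (-1/8 + G)/(-3) = 3 - (-1/8 + G)*(-1)/3 = 3 - (1/24 - G/3) = 3 + (-1/24 + G/3) = 71/24 + G/3)
(h*3)*a(k, 5) = (-38*3)*(71/24 + (1/3)*5) = -114*(71/24 + 5/3) = -114*37/8 = -2109/4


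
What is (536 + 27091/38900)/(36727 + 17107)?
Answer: 20877491/2094142600 ≈ 0.0099695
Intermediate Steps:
(536 + 27091/38900)/(36727 + 17107) = (536 + 27091*(1/38900))/53834 = (536 + 27091/38900)*(1/53834) = (20877491/38900)*(1/53834) = 20877491/2094142600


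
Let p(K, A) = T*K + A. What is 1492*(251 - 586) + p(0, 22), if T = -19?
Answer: -499798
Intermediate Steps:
p(K, A) = A - 19*K (p(K, A) = -19*K + A = A - 19*K)
1492*(251 - 586) + p(0, 22) = 1492*(251 - 586) + (22 - 19*0) = 1492*(-335) + (22 + 0) = -499820 + 22 = -499798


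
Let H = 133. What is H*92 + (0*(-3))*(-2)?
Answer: 12236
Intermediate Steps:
H*92 + (0*(-3))*(-2) = 133*92 + (0*(-3))*(-2) = 12236 + 0*(-2) = 12236 + 0 = 12236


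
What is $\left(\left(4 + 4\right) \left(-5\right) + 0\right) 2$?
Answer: $-80$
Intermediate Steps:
$\left(\left(4 + 4\right) \left(-5\right) + 0\right) 2 = \left(8 \left(-5\right) + 0\right) 2 = \left(-40 + 0\right) 2 = \left(-40\right) 2 = -80$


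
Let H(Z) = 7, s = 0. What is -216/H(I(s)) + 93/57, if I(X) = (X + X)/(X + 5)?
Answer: -3887/133 ≈ -29.226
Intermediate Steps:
I(X) = 2*X/(5 + X) (I(X) = (2*X)/(5 + X) = 2*X/(5 + X))
-216/H(I(s)) + 93/57 = -216/7 + 93/57 = -216*⅐ + 93*(1/57) = -216/7 + 31/19 = -3887/133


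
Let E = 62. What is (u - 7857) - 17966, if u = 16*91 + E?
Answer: -24305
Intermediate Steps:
u = 1518 (u = 16*91 + 62 = 1456 + 62 = 1518)
(u - 7857) - 17966 = (1518 - 7857) - 17966 = -6339 - 17966 = -24305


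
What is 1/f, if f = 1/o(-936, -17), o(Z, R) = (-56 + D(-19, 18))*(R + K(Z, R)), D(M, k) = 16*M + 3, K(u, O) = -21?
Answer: 13566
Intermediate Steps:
D(M, k) = 3 + 16*M
o(Z, R) = 7497 - 357*R (o(Z, R) = (-56 + (3 + 16*(-19)))*(R - 21) = (-56 + (3 - 304))*(-21 + R) = (-56 - 301)*(-21 + R) = -357*(-21 + R) = 7497 - 357*R)
f = 1/13566 (f = 1/(7497 - 357*(-17)) = 1/(7497 + 6069) = 1/13566 ≈ 7.3714e-5)
1/f = 1/(1/13566) = 13566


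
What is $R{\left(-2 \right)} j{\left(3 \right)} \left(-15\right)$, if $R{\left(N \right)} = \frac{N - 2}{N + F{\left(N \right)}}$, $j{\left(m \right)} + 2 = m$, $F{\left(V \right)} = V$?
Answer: $-15$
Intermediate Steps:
$j{\left(m \right)} = -2 + m$
$R{\left(N \right)} = \frac{-2 + N}{2 N}$ ($R{\left(N \right)} = \frac{N - 2}{N + N} = \frac{-2 + N}{2 N}$)
$R{\left(-2 \right)} j{\left(3 \right)} \left(-15\right) = \frac{-2 - 2}{2 \left(-2\right)} \left(-2 + 3\right) \left(-15\right) = \frac{1}{2} \left(- \frac{1}{2}\right) \left(-4\right) 1 \left(-15\right) = 1 \cdot 1 \left(-15\right) = 1 \left(-15\right) = -15$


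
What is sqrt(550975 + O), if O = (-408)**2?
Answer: sqrt(717439) ≈ 847.02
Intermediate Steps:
O = 166464
sqrt(550975 + O) = sqrt(550975 + 166464) = sqrt(717439)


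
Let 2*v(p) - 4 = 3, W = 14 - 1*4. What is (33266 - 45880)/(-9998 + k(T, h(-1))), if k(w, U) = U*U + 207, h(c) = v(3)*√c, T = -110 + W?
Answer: 50456/39213 ≈ 1.2867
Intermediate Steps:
W = 10 (W = 14 - 4 = 10)
v(p) = 7/2 (v(p) = 2 + (½)*3 = 2 + 3/2 = 7/2)
T = -100 (T = -110 + 10 = -100)
h(c) = 7*√c/2
k(w, U) = 207 + U² (k(w, U) = U² + 207 = 207 + U²)
(33266 - 45880)/(-9998 + k(T, h(-1))) = (33266 - 45880)/(-9998 + (207 + (7*√(-1)/2)²)) = -12614/(-9998 + (207 + (7*I/2)²)) = -12614/(-9998 + (207 - 49/4)) = -12614/(-9998 + 779/4) = -12614/(-39213/4) = -12614*(-4/39213) = 50456/39213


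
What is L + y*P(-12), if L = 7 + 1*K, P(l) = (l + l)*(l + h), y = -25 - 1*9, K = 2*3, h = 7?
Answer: -4067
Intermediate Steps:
K = 6
y = -34 (y = -25 - 9 = -34)
P(l) = 2*l*(7 + l) (P(l) = (l + l)*(l + 7) = (2*l)*(7 + l) = 2*l*(7 + l))
L = 13 (L = 7 + 1*6 = 7 + 6 = 13)
L + y*P(-12) = 13 - 68*(-12)*(7 - 12) = 13 - 68*(-12)*(-5) = 13 - 34*120 = 13 - 4080 = -4067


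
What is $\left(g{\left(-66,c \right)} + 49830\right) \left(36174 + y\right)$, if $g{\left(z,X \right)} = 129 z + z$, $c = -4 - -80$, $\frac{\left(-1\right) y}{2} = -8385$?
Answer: $2183940000$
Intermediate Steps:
$y = 16770$ ($y = \left(-2\right) \left(-8385\right) = 16770$)
$c = 76$ ($c = -4 + 80 = 76$)
$g{\left(z,X \right)} = 130 z$
$\left(g{\left(-66,c \right)} + 49830\right) \left(36174 + y\right) = \left(130 \left(-66\right) + 49830\right) \left(36174 + 16770\right) = \left(-8580 + 49830\right) 52944 = 41250 \cdot 52944 = 2183940000$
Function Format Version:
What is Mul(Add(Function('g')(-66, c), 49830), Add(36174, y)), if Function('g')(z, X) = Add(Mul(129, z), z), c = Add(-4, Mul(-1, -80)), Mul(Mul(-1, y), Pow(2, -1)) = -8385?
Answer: 2183940000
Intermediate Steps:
y = 16770 (y = Mul(-2, -8385) = 16770)
c = 76 (c = Add(-4, 80) = 76)
Function('g')(z, X) = Mul(130, z)
Mul(Add(Function('g')(-66, c), 49830), Add(36174, y)) = Mul(Add(Mul(130, -66), 49830), Add(36174, 16770)) = Mul(Add(-8580, 49830), 52944) = Mul(41250, 52944) = 2183940000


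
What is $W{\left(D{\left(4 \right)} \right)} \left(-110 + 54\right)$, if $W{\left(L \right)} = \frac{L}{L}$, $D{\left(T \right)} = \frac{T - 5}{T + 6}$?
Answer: $-56$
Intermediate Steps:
$D{\left(T \right)} = \frac{-5 + T}{6 + T}$
$W{\left(L \right)} = 1$
$W{\left(D{\left(4 \right)} \right)} \left(-110 + 54\right) = 1 \left(-110 + 54\right) = 1 \left(-56\right) = -56$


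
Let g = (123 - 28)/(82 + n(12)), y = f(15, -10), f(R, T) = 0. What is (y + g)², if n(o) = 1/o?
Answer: 51984/38809 ≈ 1.3395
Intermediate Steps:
y = 0
g = 228/197 (g = (123 - 28)/(82 + 1/12) = 95/(82 + 1/12) = 95/(985/12) = 95*(12/985) = 228/197 ≈ 1.1574)
(y + g)² = (0 + 228/197)² = (228/197)² = 51984/38809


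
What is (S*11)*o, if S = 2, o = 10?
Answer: 220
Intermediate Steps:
(S*11)*o = (2*11)*10 = 22*10 = 220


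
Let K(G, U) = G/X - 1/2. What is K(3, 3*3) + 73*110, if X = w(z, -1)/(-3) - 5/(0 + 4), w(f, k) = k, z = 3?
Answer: 176577/22 ≈ 8026.2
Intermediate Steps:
X = -11/12 (X = -1/(-3) - 5/(0 + 4) = -1*(-1/3) - 5/4 = 1/3 - 5*1/4 = 1/3 - 5/4 = -11/12 ≈ -0.91667)
K(G, U) = -1/2 - 12*G/11 (K(G, U) = G/(-11/12) - 1/2 = G*(-12/11) - 1*1/2 = -12*G/11 - 1/2 = -1/2 - 12*G/11)
K(3, 3*3) + 73*110 = (-1/2 - 12/11*3) + 73*110 = (-1/2 - 36/11) + 8030 = -83/22 + 8030 = 176577/22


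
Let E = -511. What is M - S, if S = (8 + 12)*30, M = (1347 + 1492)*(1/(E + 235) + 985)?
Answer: 771642101/276 ≈ 2.7958e+6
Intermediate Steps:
M = 771807701/276 (M = (1347 + 1492)*(1/(-511 + 235) + 985) = 2839*(1/(-276) + 985) = 2839*(-1/276 + 985) = 2839*(271859/276) = 771807701/276 ≈ 2.7964e+6)
S = 600 (S = 20*30 = 600)
M - S = 771807701/276 - 1*600 = 771807701/276 - 600 = 771642101/276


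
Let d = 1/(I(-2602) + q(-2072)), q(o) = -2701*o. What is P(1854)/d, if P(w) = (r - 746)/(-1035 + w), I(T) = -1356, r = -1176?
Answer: -10753812952/819 ≈ -1.3130e+7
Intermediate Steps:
P(w) = -1922/(-1035 + w) (P(w) = (-1176 - 746)/(-1035 + w) = -1922/(-1035 + w))
d = 1/5595116 (d = 1/(-1356 - 2701*(-2072)) = 1/(-1356 + 5596472) = 1/5595116 ≈ 1.7873e-7)
P(1854)/d = (-1922/(-1035 + 1854))/(1/5595116) = -1922/819*5595116 = -10753812952/819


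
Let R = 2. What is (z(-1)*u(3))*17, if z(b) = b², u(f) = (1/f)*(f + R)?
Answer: 85/3 ≈ 28.333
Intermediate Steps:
u(f) = (2 + f)/f (u(f) = (1/f)*(f + 2) = (2 + f)/f)
(z(-1)*u(3))*17 = ((-1)²*((2 + 3)/3))*17 = (1*((⅓)*5))*17 = (1*(5/3))*17 = (5/3)*17 = 85/3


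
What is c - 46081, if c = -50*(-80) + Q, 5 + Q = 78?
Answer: -42008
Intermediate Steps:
Q = 73 (Q = -5 + 78 = 73)
c = 4073 (c = -50*(-80) + 73 = 4000 + 73 = 4073)
c - 46081 = 4073 - 46081 = -42008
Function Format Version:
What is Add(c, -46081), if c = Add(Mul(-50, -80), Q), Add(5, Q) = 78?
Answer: -42008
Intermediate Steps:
Q = 73 (Q = Add(-5, 78) = 73)
c = 4073 (c = Add(Mul(-50, -80), 73) = Add(4000, 73) = 4073)
Add(c, -46081) = Add(4073, -46081) = -42008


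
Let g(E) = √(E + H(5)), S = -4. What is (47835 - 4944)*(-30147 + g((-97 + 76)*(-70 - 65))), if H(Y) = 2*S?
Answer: -1293034977 + 42891*√2827 ≈ -1.2908e+9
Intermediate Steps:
H(Y) = -8 (H(Y) = 2*(-4) = -8)
g(E) = √(-8 + E) (g(E) = √(E - 8) = √(-8 + E))
(47835 - 4944)*(-30147 + g((-97 + 76)*(-70 - 65))) = (47835 - 4944)*(-30147 + √(-8 + (-97 + 76)*(-70 - 65))) = 42891*(-30147 + √(-8 - 21*(-135))) = 42891*(-30147 + √(-8 + 2835)) = 42891*(-30147 + √2827) = -1293034977 + 42891*√2827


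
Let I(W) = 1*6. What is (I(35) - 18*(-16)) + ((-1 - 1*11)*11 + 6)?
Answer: 168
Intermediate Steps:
I(W) = 6
(I(35) - 18*(-16)) + ((-1 - 1*11)*11 + 6) = (6 - 18*(-16)) + ((-1 - 1*11)*11 + 6) = (6 + 288) + ((-1 - 11)*11 + 6) = 294 + (-12*11 + 6) = 294 + (-132 + 6) = 294 - 126 = 168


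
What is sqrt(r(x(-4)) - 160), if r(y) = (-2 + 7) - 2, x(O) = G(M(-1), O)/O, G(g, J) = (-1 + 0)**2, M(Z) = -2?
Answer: I*sqrt(157) ≈ 12.53*I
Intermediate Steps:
G(g, J) = 1 (G(g, J) = (-1)**2 = 1)
x(O) = 1/O
r(y) = 3 (r(y) = 5 - 2 = 3)
sqrt(r(x(-4)) - 160) = sqrt(3 - 160) = sqrt(-157) = I*sqrt(157)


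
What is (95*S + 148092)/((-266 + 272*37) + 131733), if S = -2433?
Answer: -27681/47177 ≈ -0.58675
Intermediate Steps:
(95*S + 148092)/((-266 + 272*37) + 131733) = (95*(-2433) + 148092)/((-266 + 272*37) + 131733) = (-231135 + 148092)/((-266 + 10064) + 131733) = -83043/(9798 + 131733) = -83043/141531 = -83043*1/141531 = -27681/47177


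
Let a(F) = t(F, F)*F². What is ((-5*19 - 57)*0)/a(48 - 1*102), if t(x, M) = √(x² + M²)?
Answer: 0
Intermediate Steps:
t(x, M) = √(M² + x²)
a(F) = √2*F²*√(F²) (a(F) = √(F² + F²)*F² = √(2*F²)*F² = (√2*√(F²))*F² = √2*F²*√(F²))
((-5*19 - 57)*0)/a(48 - 1*102) = ((-5*19 - 57)*0)/((√2*(48 - 1*102)²*√((48 - 1*102)²))) = ((-95 - 57)*0)/((√2*(48 - 102)²*√((48 - 102)²))) = (-152*0)/((√2*(-54)²*√((-54)²))) = 0/((√2*2916*√2916)) = 0/((√2*2916*54)) = 0/((157464*√2)) = 0*(√2/314928) = 0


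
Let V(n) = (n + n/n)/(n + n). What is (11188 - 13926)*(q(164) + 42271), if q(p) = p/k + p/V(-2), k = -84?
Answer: -2468104388/21 ≈ -1.1753e+8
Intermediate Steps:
V(n) = (1 + n)/(2*n) (V(n) = (n + 1)/((2*n)) = (1 + n)*(1/(2*n)) = (1 + n)/(2*n))
q(p) = 335*p/84 (q(p) = p/(-84) + p/(((½)*(1 - 2)/(-2))) = p*(-1/84) + p/(((½)*(-½)*(-1))) = -p/84 + p/(¼) = -p/84 + p*4 = -p/84 + 4*p = 335*p/84)
(11188 - 13926)*(q(164) + 42271) = (11188 - 13926)*((335/84)*164 + 42271) = -2738*(13735/21 + 42271) = -2738*901426/21 = -2468104388/21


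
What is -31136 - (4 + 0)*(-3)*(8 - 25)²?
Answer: -27668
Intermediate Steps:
-31136 - (4 + 0)*(-3)*(8 - 25)² = -31136 - 4*(-3)*(-17)² = -31136 - (-12)*289 = -31136 - 1*(-3468) = -31136 + 3468 = -27668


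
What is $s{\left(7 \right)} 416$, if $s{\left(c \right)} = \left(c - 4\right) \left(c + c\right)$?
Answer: $17472$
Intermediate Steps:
$s{\left(c \right)} = 2 c \left(-4 + c\right)$ ($s{\left(c \right)} = \left(-4 + c\right) 2 c = 2 c \left(-4 + c\right)$)
$s{\left(7 \right)} 416 = 2 \cdot 7 \left(-4 + 7\right) 416 = 2 \cdot 7 \cdot 3 \cdot 416 = 42 \cdot 416 = 17472$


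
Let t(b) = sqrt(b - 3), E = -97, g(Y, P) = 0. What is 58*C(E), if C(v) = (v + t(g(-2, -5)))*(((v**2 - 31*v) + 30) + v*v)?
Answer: -122956230 + 1267590*I*sqrt(3) ≈ -1.2296e+8 + 2.1955e+6*I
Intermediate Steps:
t(b) = sqrt(-3 + b)
C(v) = (v + I*sqrt(3))*(30 - 31*v + 2*v**2) (C(v) = (v + sqrt(-3 + 0))*(((v**2 - 31*v) + 30) + v*v) = (v + sqrt(-3))*((30 + v**2 - 31*v) + v**2) = (v + I*sqrt(3))*(30 - 31*v + 2*v**2))
58*C(E) = 58*(-31*(-97)**2 + 2*(-97)**3 + 30*(-97) + 30*I*sqrt(3) - 31*I*(-97)*sqrt(3) + 2*I*sqrt(3)*(-97)**2) = 58*(-31*9409 + 2*(-912673) - 2910 + 30*I*sqrt(3) + 3007*I*sqrt(3) + 2*I*sqrt(3)*9409) = 58*(-291679 - 1825346 - 2910 + 30*I*sqrt(3) + 3007*I*sqrt(3) + 18818*I*sqrt(3)) = 58*(-2119935 + 21855*I*sqrt(3)) = -122956230 + 1267590*I*sqrt(3)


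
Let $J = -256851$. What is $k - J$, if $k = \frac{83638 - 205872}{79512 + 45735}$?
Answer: $\frac{32169694963}{125247} \approx 2.5685 \cdot 10^{5}$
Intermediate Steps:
$k = - \frac{122234}{125247} \approx -0.97594$
$k - J = - \frac{122234}{125247} - -256851 = - \frac{122234}{125247} + 256851 = \frac{32169694963}{125247}$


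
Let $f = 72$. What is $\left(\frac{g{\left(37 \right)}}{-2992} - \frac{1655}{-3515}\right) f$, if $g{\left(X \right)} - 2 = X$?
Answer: $\frac{8666415}{262922} \approx 32.962$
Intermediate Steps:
$g{\left(X \right)} = 2 + X$
$\left(\frac{g{\left(37 \right)}}{-2992} - \frac{1655}{-3515}\right) f = \left(\frac{2 + 37}{-2992} - \frac{1655}{-3515}\right) 72 = \left(39 \left(- \frac{1}{2992}\right) - - \frac{331}{703}\right) 72 = \left(- \frac{39}{2992} + \frac{331}{703}\right) 72 = \frac{962935}{2103376} \cdot 72 = \frac{8666415}{262922}$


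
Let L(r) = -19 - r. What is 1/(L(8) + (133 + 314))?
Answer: 1/420 ≈ 0.0023810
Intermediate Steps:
1/(L(8) + (133 + 314)) = 1/((-19 - 1*8) + (133 + 314)) = 1/((-19 - 8) + 447) = 1/(-27 + 447) = 1/420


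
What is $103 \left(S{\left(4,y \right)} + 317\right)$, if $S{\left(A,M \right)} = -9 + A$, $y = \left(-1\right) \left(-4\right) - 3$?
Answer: $32136$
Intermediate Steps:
$y = 1$ ($y = 4 - 3 = 1$)
$103 \left(S{\left(4,y \right)} + 317\right) = 103 \left(\left(-9 + 4\right) + 317\right) = 103 \left(-5 + 317\right) = 103 \cdot 312 = 32136$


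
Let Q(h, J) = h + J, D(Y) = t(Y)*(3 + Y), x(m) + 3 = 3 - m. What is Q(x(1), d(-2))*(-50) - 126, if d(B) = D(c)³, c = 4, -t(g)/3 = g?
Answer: 29635124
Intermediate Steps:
x(m) = -m (x(m) = -3 + (3 - m) = -m)
t(g) = -3*g
D(Y) = -3*Y*(3 + Y) (D(Y) = (-3*Y)*(3 + Y) = -3*Y*(3 + Y))
d(B) = -592704 (d(B) = (-3*4*(3 + 4))³ = (-3*4*7)³ = (-84)³ = -592704)
Q(h, J) = J + h
Q(x(1), d(-2))*(-50) - 126 = (-592704 - 1*1)*(-50) - 126 = (-592704 - 1)*(-50) - 126 = -592705*(-50) - 126 = 29635250 - 126 = 29635124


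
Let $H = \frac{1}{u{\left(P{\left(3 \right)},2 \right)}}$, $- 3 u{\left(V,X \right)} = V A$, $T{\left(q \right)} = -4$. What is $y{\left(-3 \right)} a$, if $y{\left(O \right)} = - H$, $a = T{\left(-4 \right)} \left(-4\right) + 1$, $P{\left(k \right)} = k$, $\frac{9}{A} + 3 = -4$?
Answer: $- \frac{119}{9} \approx -13.222$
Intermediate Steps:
$A = - \frac{9}{7}$ ($A = \frac{9}{-3 - 4} = \frac{9}{-7} = 9 \left(- \frac{1}{7}\right) = - \frac{9}{7} \approx -1.2857$)
$a = 17$ ($a = \left(-4\right) \left(-4\right) + 1 = 16 + 1 = 17$)
$u{\left(V,X \right)} = \frac{3 V}{7}$ ($u{\left(V,X \right)} = - \frac{V \left(- \frac{9}{7}\right)}{3} = - \frac{\left(- \frac{9}{7}\right) V}{3} = \frac{3 V}{7}$)
$H = \frac{7}{9}$ ($H = \frac{1}{\frac{3}{7} \cdot 3} = \frac{1}{\frac{9}{7}} = \frac{7}{9} \approx 0.77778$)
$y{\left(O \right)} = - \frac{7}{9}$ ($y{\left(O \right)} = \left(-1\right) \frac{7}{9} = - \frac{7}{9}$)
$y{\left(-3 \right)} a = \left(- \frac{7}{9}\right) 17 = - \frac{119}{9}$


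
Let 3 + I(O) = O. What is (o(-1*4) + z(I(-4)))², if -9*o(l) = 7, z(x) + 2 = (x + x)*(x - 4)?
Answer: 1852321/81 ≈ 22868.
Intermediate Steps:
I(O) = -3 + O
z(x) = -2 + 2*x*(-4 + x) (z(x) = -2 + (x + x)*(x - 4) = -2 + (2*x)*(-4 + x) = -2 + 2*x*(-4 + x))
o(l) = -7/9 (o(l) = -⅑*7 = -7/9)
(o(-1*4) + z(I(-4)))² = (-7/9 + (-2 - 8*(-3 - 4) + 2*(-3 - 4)²))² = (-7/9 + (-2 - 8*(-7) + 2*(-7)²))² = (-7/9 + (-2 + 56 + 2*49))² = (-7/9 + (-2 + 56 + 98))² = (-7/9 + 152)² = (1361/9)² = 1852321/81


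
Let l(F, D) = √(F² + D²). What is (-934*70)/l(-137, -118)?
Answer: -65380*√32693/32693 ≈ -361.59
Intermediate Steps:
l(F, D) = √(D² + F²)
(-934*70)/l(-137, -118) = (-934*70)/(√((-118)² + (-137)²)) = -65380/√(13924 + 18769) = -65380*√32693/32693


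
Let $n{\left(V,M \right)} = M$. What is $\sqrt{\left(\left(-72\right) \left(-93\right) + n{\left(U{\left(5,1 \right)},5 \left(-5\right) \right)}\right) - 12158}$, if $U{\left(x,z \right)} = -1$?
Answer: $i \sqrt{5487} \approx 74.074 i$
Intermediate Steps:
$\sqrt{\left(\left(-72\right) \left(-93\right) + n{\left(U{\left(5,1 \right)},5 \left(-5\right) \right)}\right) - 12158} = \sqrt{\left(\left(-72\right) \left(-93\right) + 5 \left(-5\right)\right) - 12158} = \sqrt{\left(6696 - 25\right) - 12158} = \sqrt{6671 - 12158} = \sqrt{-5487} = i \sqrt{5487}$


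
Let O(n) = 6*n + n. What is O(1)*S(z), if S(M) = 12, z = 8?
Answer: 84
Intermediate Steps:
O(n) = 7*n
O(1)*S(z) = (7*1)*12 = 7*12 = 84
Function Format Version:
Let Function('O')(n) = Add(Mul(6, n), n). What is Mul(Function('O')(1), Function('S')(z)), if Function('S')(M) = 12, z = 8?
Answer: 84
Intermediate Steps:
Function('O')(n) = Mul(7, n)
Mul(Function('O')(1), Function('S')(z)) = Mul(Mul(7, 1), 12) = Mul(7, 12) = 84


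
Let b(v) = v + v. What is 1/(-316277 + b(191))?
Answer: -1/315895 ≈ -3.1656e-6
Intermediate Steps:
b(v) = 2*v
1/(-316277 + b(191)) = 1/(-316277 + 2*191) = 1/(-316277 + 382) = 1/(-315895) = -1/315895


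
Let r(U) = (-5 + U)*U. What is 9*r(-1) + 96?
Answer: 150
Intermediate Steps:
r(U) = U*(-5 + U)
9*r(-1) + 96 = 9*(-(-5 - 1)) + 96 = 9*(-1*(-6)) + 96 = 9*6 + 96 = 54 + 96 = 150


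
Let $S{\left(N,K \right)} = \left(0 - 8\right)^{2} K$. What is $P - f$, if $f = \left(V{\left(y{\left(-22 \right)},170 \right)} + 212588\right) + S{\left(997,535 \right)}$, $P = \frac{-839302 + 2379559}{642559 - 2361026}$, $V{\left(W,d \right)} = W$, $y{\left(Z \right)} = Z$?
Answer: $- \frac{424129506659}{1718467} \approx -2.4681 \cdot 10^{5}$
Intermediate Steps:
$S{\left(N,K \right)} = 64 K$ ($S{\left(N,K \right)} = \left(-8\right)^{2} K = 64 K$)
$P = - \frac{1540257}{1718467}$ ($P = \frac{1540257}{-1718467} = 1540257 \left(- \frac{1}{1718467}\right) = - \frac{1540257}{1718467} \approx -0.8963$)
$f = 246806$ ($f = \left(-22 + 212588\right) + 64 \cdot 535 = 212566 + 34240 = 246806$)
$P - f = - \frac{1540257}{1718467} - 246806 = - \frac{424129506659}{1718467}$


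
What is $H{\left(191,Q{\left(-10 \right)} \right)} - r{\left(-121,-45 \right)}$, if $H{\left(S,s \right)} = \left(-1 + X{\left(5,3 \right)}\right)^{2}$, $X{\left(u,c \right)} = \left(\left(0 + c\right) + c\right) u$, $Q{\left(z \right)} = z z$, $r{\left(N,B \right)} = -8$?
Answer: $849$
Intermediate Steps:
$Q{\left(z \right)} = z^{2}$
$X{\left(u,c \right)} = 2 c u$ ($X{\left(u,c \right)} = \left(c + c\right) u = 2 c u$)
$H{\left(S,s \right)} = 841$ ($H{\left(S,s \right)} = \left(-1 + 2 \cdot 3 \cdot 5\right)^{2} = \left(-1 + 30\right)^{2} = 29^{2} = 841$)
$H{\left(191,Q{\left(-10 \right)} \right)} - r{\left(-121,-45 \right)} = 841 - -8 = 841 + 8 = 849$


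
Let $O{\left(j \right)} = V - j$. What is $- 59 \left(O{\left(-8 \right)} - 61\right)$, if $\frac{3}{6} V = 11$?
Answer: $1829$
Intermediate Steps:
$V = 22$ ($V = 2 \cdot 11 = 22$)
$O{\left(j \right)} = 22 - j$
$- 59 \left(O{\left(-8 \right)} - 61\right) = - 59 \left(\left(22 - -8\right) - 61\right) = - 59 \left(\left(22 + 8\right) - 61\right) = - 59 \left(30 - 61\right) = \left(-59\right) \left(-31\right) = 1829$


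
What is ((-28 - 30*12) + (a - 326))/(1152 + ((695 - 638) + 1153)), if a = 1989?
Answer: 1275/2362 ≈ 0.53980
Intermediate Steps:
((-28 - 30*12) + (a - 326))/(1152 + ((695 - 638) + 1153)) = ((-28 - 30*12) + (1989 - 326))/(1152 + ((695 - 638) + 1153)) = ((-28 - 360) + 1663)/(1152 + (57 + 1153)) = (-388 + 1663)/(1152 + 1210) = 1275/2362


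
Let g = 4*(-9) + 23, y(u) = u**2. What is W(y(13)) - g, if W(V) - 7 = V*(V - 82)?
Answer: 14723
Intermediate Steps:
g = -13 (g = -36 + 23 = -13)
W(V) = 7 + V*(-82 + V) (W(V) = 7 + V*(V - 82) = 7 + V*(-82 + V))
W(y(13)) - g = (7 + (13**2)**2 - 82*13**2) - 1*(-13) = (7 + 169**2 - 82*169) + 13 = (7 + 28561 - 13858) + 13 = 14710 + 13 = 14723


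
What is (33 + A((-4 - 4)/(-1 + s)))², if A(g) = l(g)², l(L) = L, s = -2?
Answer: 130321/81 ≈ 1608.9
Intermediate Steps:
A(g) = g²
(33 + A((-4 - 4)/(-1 + s)))² = (33 + ((-4 - 4)/(-1 - 2))²)² = (33 + (-8/(-3))²)² = (33 + (-8*(-⅓))²)² = (33 + (8/3)²)² = (33 + 64/9)² = (361/9)² = 130321/81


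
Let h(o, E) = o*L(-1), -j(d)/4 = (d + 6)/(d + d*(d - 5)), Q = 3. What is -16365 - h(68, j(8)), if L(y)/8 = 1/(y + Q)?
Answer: -16637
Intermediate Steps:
L(y) = 8/(3 + y) (L(y) = 8/(y + 3) = 8/(3 + y))
j(d) = -4*(6 + d)/(d + d*(-5 + d)) (j(d) = -4*(d + 6)/(d + d*(d - 5)) = -4*(6 + d)/(d + d*(-5 + d)))
h(o, E) = 4*o (h(o, E) = o*(8/(3 - 1)) = o*(8/2) = o*(8*(½)) = o*4 = 4*o)
-16365 - h(68, j(8)) = -16365 - 4*68 = -16365 - 1*272 = -16365 - 272 = -16637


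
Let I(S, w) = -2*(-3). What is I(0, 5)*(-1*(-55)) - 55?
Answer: 275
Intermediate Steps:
I(S, w) = 6
I(0, 5)*(-1*(-55)) - 55 = 6*(-1*(-55)) - 55 = 6*55 - 55 = 330 - 55 = 275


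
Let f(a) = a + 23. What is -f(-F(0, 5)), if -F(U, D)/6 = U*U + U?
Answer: -23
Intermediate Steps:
F(U, D) = -6*U - 6*U² (F(U, D) = -6*(U*U + U) = -6*(U² + U) = -6*(U + U²) = -6*U - 6*U²)
f(a) = 23 + a
-f(-F(0, 5)) = -(23 - (-6)*0*(1 + 0)) = -(23 - (-6)*0) = -(23 - 1*0) = -(23 + 0) = -1*23 = -23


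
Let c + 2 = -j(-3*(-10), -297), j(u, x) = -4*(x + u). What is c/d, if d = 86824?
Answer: -535/43412 ≈ -0.012324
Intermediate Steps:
j(u, x) = -4*u - 4*x (j(u, x) = -4*(u + x) = -4*u - 4*x)
c = -1070 (c = -2 - (-(-12)*(-10) - 4*(-297)) = -2 - (-4*30 + 1188) = -2 - (-120 + 1188) = -2 - 1*1068 = -2 - 1068 = -1070)
c/d = -1070/86824 = -1070*1/86824 = -535/43412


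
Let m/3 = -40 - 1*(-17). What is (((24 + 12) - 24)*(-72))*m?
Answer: 59616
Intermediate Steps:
m = -69 (m = 3*(-40 - 1*(-17)) = 3*(-40 + 17) = 3*(-23) = -69)
(((24 + 12) - 24)*(-72))*m = (((24 + 12) - 24)*(-72))*(-69) = ((36 - 24)*(-72))*(-69) = (12*(-72))*(-69) = -864*(-69) = 59616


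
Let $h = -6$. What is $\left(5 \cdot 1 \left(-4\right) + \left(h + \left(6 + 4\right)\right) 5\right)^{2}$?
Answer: $0$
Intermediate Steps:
$\left(5 \cdot 1 \left(-4\right) + \left(h + \left(6 + 4\right)\right) 5\right)^{2} = \left(5 \cdot 1 \left(-4\right) + \left(-6 + \left(6 + 4\right)\right) 5\right)^{2} = \left(5 \left(-4\right) + \left(-6 + 10\right) 5\right)^{2} = \left(-20 + 4 \cdot 5\right)^{2} = \left(-20 + 20\right)^{2} = 0^{2} = 0$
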